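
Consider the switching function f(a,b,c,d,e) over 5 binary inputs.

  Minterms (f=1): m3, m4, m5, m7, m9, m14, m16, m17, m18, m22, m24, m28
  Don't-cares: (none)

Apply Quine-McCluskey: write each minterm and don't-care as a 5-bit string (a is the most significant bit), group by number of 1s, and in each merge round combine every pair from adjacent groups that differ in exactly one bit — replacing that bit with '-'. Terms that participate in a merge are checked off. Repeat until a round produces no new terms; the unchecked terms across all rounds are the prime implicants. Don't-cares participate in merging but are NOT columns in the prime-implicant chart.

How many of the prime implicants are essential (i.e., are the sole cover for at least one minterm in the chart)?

size-2^0 implicants → 00011(✓)  00100(✓)  00101(✓)  00111(✓)  01001  01110  10000(✓)  10001(✓)  10010(✓)  10110(✓)  11000(✓)  11100(✓)
size-2^1 implicants → 00-11  001-1  0010-  1-000  10-10  100-0  1000-  11-00
Unchecked terms (primes): 00-11, 001-1, 0010-, 01001, 01110, 1-000, 10-10, 100-0, 1000-, 11-00
Minterm coverage:
  m3 ⊆ 00-11 [E]
  m4 ⊆ 0010- [E]
  m5 ⊆ 001-1,0010-
  m7 ⊆ 00-11,001-1
  m9 ⊆ 01001 [E]
  m14 ⊆ 01110 [E]
  m16 ⊆ 1-000,100-0,1000-
  m17 ⊆ 1000- [E]
  m18 ⊆ 10-10,100-0
  m22 ⊆ 10-10 [E]
  m24 ⊆ 1-000,11-00
  m28 ⊆ 11-00 [E]
E = {00-11, 0010-, 01001, 01110, 10-10, 1000-, 11-00}

7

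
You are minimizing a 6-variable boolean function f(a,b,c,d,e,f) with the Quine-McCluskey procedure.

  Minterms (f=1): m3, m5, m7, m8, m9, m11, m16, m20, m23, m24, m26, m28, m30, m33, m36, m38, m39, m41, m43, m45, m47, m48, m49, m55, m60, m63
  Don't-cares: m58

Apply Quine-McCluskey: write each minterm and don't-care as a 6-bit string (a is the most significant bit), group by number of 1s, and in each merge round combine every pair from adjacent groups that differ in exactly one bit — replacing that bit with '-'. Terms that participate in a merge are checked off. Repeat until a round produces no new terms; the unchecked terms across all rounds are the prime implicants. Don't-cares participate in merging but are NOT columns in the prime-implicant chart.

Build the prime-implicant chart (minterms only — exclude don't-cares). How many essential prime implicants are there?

size-2^0 implicants → 000011(✓)  000101(✓)  000111(✓)  001000(✓)  001001(✓)  001011(✓)  010000(✓)  010100(✓)  010111(✓)  011000(✓)  011010(✓)  011100(✓)  011110(✓)  100001(✓)  100100(✓)  100110(✓)  100111(✓)  101001(✓)  101011(✓)  101101(✓)  101111(✓)  110000(✓)  110001(✓)  110111(✓)  111010(✓)  111100(✓)  111111(✓)
size-2^1 implicants → -00111(✓)  -01001(✓)  -01011(✓)  -10000  -10111(✓)  -11010  -11100  0-0111(✓)  0-1000  00-011  000-11  0001-1  0010-1(✓)  00100-  01-000(✓)  01-100(✓)  010-00(✓)  011-00(✓)  011-10(✓)  0110-0(✓)  0111-0(✓)  1-0001  1-0111(✓)  1-1111(✓)  10-001  10-111(✓)  1001-0  10011-  101-01(✓)  101-11(✓)  1010-1(✓)  1011-1(✓)  11-111(✓)  11000-
size-2^2 implicants → --0111  -010-1  01--00  011--0  1--111  101--1
Unchecked terms (primes): --0111, -010-1, -10000, -11010, -11100, 0-1000, 00-011, 000-11, 0001-1, 00100-, 01--00, 011--0, 1--111, 1-0001, 10-001, 1001-0, 10011-, 101--1, 11000-
Minterm coverage:
  m3 ⊆ 00-011,000-11
  m5 ⊆ 0001-1 [E]
  m7 ⊆ --0111,000-11,0001-1
  m8 ⊆ 0-1000,00100-
  m9 ⊆ -010-1,00100-
  m11 ⊆ -010-1,00-011
  m16 ⊆ -10000,01--00
  m20 ⊆ 01--00 [E]
  m23 ⊆ --0111 [E]
  m24 ⊆ 0-1000,01--00,011--0
  m26 ⊆ -11010,011--0
  m28 ⊆ -11100,01--00,011--0
  m30 ⊆ 011--0 [E]
  m33 ⊆ 1-0001,10-001
  m36 ⊆ 1001-0 [E]
  m38 ⊆ 1001-0,10011-
  m39 ⊆ --0111,1--111,10011-
  m41 ⊆ -010-1,10-001,101--1
  m43 ⊆ -010-1,101--1
  m45 ⊆ 101--1 [E]
  m47 ⊆ 1--111,101--1
  m48 ⊆ -10000,11000-
  m49 ⊆ 1-0001,11000-
  m55 ⊆ --0111,1--111
  m60 ⊆ -11100 [E]
  m63 ⊆ 1--111 [E]
E = {--0111, -11100, 0001-1, 01--00, 011--0, 1--111, 1001-0, 101--1}

8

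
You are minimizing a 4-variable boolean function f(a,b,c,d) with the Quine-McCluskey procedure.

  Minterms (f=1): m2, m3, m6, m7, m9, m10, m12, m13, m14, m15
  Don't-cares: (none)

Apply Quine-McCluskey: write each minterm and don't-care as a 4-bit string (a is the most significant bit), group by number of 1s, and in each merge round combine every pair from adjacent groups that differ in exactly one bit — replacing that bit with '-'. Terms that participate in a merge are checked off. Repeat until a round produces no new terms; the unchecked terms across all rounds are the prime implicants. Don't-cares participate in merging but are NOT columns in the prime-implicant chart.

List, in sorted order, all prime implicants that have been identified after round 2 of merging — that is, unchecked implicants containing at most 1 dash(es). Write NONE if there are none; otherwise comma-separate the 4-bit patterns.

[col 0] 0010*, 0011*, 0110*, 0111*, 1001*, 1010*, 1100*, 1101*, 1110*, 1111*
[col 1] -010*, -110*, -111*, 0-10*, 0-11*, 001-*, 011-*, 1-01, 1-10*, 11-0*, 11-1*, 110-*, 111-*
[col 2] --10, -11-, 0-1-, 11--
Prime implicants: --10, -11-, 0-1-, 1-01, 11--

1-01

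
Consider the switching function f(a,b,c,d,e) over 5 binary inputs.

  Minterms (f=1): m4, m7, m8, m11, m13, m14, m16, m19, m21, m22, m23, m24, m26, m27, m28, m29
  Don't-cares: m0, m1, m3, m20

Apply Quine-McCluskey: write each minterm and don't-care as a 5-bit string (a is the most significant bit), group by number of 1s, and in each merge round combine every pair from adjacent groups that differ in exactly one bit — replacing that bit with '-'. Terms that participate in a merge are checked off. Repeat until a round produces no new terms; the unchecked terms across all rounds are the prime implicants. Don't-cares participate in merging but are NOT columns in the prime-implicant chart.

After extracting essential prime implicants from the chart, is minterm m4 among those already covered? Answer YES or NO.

size-2^0 implicants → 00000(✓)  00001(✓)  00011(✓)  00100(✓)  00111(✓)  01000(✓)  01011(✓)  01101(✓)  01110  10000(✓)  10011(✓)  10100(✓)  10101(✓)  10110(✓)  10111(✓)  11000(✓)  11010(✓)  11011(✓)  11100(✓)  11101(✓)
size-2^1 implicants → -0000(✓)  -0011(✓)  -0100(✓)  -0111(✓)  -1000(✓)  -1011(✓)  -1101  0-000(✓)  0-011(✓)  00-00(✓)  00-11(✓)  000-1  0000-  1-000(✓)  1-011(✓)  1-100(✓)  1-101(✓)  10-00(✓)  10-11(✓)  101-0(✓)  101-1(✓)  1010-(✓)  1011-(✓)  11-00(✓)  110-0  1101-  1110-(✓)
size-2^2 implicants → --000  --011  -0-00  -0-11  1--00  1-10-  101--
Unchecked terms (primes): --000, --011, -0-00, -0-11, -1101, 000-1, 0000-, 01110, 1--00, 1-10-, 101--, 110-0, 1101-
Minterm coverage:
  m4 ⊆ -0-00 [E]
  m7 ⊆ -0-11 [E]
  m8 ⊆ --000 [E]
  m11 ⊆ --011 [E]
  m13 ⊆ -1101 [E]
  m14 ⊆ 01110 [E]
  m16 ⊆ --000,-0-00,1--00
  m19 ⊆ --011,-0-11
  m21 ⊆ 1-10-,101--
  m22 ⊆ 101-- [E]
  m23 ⊆ -0-11,101--
  m24 ⊆ --000,1--00,110-0
  m26 ⊆ 110-0,1101-
  m27 ⊆ --011,1101-
  m28 ⊆ 1--00,1-10-
  m29 ⊆ -1101,1-10-
E = {--000, --011, -0-00, -0-11, -1101, 01110, 101--}

YES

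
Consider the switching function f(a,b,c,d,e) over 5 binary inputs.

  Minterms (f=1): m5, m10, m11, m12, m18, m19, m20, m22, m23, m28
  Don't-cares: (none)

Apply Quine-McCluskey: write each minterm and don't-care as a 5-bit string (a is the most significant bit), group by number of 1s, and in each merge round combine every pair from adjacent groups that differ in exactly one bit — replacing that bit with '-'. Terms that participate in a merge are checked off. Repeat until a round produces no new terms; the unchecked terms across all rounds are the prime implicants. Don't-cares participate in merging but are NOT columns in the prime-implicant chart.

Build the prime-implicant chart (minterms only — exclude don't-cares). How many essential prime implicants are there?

4

size-2^0 implicants → 00101  01010(✓)  01011(✓)  01100(✓)  10010(✓)  10011(✓)  10100(✓)  10110(✓)  10111(✓)  11100(✓)
size-2^1 implicants → -1100  0101-  1-100  10-10(✓)  10-11(✓)  1001-(✓)  101-0  1011-(✓)
size-2^2 implicants → 10-1-
Unchecked terms (primes): -1100, 00101, 0101-, 1-100, 10-1-, 101-0
Minterm coverage:
  m5 ⊆ 00101 [E]
  m10 ⊆ 0101- [E]
  m11 ⊆ 0101- [E]
  m12 ⊆ -1100 [E]
  m18 ⊆ 10-1- [E]
  m19 ⊆ 10-1- [E]
  m20 ⊆ 1-100,101-0
  m22 ⊆ 10-1-,101-0
  m23 ⊆ 10-1- [E]
  m28 ⊆ -1100,1-100
E = {-1100, 00101, 0101-, 10-1-}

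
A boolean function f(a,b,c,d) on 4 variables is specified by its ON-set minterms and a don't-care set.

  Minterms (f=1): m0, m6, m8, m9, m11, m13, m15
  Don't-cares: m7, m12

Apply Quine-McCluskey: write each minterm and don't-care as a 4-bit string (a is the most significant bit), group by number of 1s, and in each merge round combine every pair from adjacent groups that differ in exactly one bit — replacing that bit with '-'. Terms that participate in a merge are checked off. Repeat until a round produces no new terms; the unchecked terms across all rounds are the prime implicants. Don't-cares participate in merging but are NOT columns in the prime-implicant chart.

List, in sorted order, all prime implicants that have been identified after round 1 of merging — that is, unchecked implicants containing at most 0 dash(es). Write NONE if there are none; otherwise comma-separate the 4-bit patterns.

NONE

Round 0: 0000✓ 0110✓ 0111✓ 1000✓ 1001✓ 1011✓ 1100✓ 1101✓ 1111✓
Round 1: -000 -111 011- 1-00✓ 1-01✓ 1-11✓ 10-1✓ 100-✓ 11-1✓ 110-✓
Round 2: 1--1 1-0-
PIs = {-000, -111, 011-, 1--1, 1-0-}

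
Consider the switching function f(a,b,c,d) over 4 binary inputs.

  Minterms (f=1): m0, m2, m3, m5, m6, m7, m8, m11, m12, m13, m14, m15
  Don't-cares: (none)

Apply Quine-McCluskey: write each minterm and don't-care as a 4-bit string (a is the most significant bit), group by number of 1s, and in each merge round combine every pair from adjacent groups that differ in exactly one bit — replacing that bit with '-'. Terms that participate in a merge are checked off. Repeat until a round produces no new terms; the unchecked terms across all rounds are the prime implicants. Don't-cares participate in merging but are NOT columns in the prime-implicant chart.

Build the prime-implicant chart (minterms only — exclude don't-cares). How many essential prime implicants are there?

2

size-2^0 implicants → 0000(✓)  0010(✓)  0011(✓)  0101(✓)  0110(✓)  0111(✓)  1000(✓)  1011(✓)  1100(✓)  1101(✓)  1110(✓)  1111(✓)
size-2^1 implicants → -000  -011(✓)  -101(✓)  -110(✓)  -111(✓)  0-10(✓)  0-11(✓)  00-0  001-(✓)  01-1(✓)  011-(✓)  1-00  1-11(✓)  11-0(✓)  11-1(✓)  110-(✓)  111-(✓)
size-2^2 implicants → --11  -1-1  -11-  0-1-  11--
Unchecked terms (primes): --11, -000, -1-1, -11-, 0-1-, 00-0, 1-00, 11--
Minterm coverage:
  m0 ⊆ -000,00-0
  m2 ⊆ 0-1-,00-0
  m3 ⊆ --11,0-1-
  m5 ⊆ -1-1 [E]
  m6 ⊆ -11-,0-1-
  m7 ⊆ --11,-1-1,-11-,0-1-
  m8 ⊆ -000,1-00
  m11 ⊆ --11 [E]
  m12 ⊆ 1-00,11--
  m13 ⊆ -1-1,11--
  m14 ⊆ -11-,11--
  m15 ⊆ --11,-1-1,-11-,11--
E = {--11, -1-1}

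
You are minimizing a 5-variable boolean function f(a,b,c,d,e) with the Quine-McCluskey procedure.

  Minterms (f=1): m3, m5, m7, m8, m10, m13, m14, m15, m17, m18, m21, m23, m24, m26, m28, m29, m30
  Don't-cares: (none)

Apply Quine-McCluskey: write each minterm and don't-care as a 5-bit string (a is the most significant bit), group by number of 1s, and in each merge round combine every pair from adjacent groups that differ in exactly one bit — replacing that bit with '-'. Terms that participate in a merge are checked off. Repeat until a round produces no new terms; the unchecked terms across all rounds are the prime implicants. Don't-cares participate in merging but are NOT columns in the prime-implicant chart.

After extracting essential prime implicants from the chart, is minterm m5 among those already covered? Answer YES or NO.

YES

Round 0: 00011✓ 00101✓ 00111✓ 01000✓ 01010✓ 01101✓ 01110✓ 01111✓ 10001✓ 10010✓ 10101✓ 10111✓ 11000✓ 11010✓ 11100✓ 11101✓ 11110✓
Round 1: -0101✓ -0111✓ -1000✓ -1010✓ -1101✓ -1110✓ 0-101✓ 0-111✓ 00-11 001-1✓ 01-10✓ 010-0✓ 011-1✓ 0111- 1-010 1-101✓ 10-01 101-1✓ 11-00✓ 11-10✓ 110-0✓ 111-0✓ 1110-
Round 2: --101 -01-1 -1-10 -10-0 0-1-1 11--0
PIs = {--101, -01-1, -1-10, -10-0, 0-1-1, 00-11, 0111-, 1-010, 10-01, 11--0, 1110-}
Coverage chart:
  m3: 00-11 ←essential
  m5: --101,-01-1,0-1-1
  m7: -01-1,0-1-1,00-11
  m8: -10-0 ←essential
  m10: -1-10,-10-0
  m13: --101,0-1-1
  m14: -1-10,0111-
  m15: 0-1-1,0111-
  m17: 10-01 ←essential
  m18: 1-010 ←essential
  m21: --101,-01-1,10-01
  m23: -01-1 ←essential
  m24: -10-0,11--0
  m26: -1-10,-10-0,1-010,11--0
  m28: 11--0,1110-
  m29: --101,1110-
  m30: -1-10,11--0
Essential: -01-1, -10-0, 00-11, 1-010, 10-01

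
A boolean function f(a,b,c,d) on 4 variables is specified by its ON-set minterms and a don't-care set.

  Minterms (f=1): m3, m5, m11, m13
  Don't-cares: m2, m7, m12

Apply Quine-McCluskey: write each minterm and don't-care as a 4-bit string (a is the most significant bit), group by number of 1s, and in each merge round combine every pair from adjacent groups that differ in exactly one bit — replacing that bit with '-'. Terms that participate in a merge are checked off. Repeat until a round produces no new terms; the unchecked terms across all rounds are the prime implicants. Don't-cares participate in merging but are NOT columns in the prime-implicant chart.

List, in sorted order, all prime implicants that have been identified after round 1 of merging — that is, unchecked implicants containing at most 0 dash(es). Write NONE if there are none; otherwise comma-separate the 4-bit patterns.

NONE

Round 0: 0010✓ 0011✓ 0101✓ 0111✓ 1011✓ 1100✓ 1101✓
Round 1: -011 -101 0-11 001- 01-1 110-
PIs = {-011, -101, 0-11, 001-, 01-1, 110-}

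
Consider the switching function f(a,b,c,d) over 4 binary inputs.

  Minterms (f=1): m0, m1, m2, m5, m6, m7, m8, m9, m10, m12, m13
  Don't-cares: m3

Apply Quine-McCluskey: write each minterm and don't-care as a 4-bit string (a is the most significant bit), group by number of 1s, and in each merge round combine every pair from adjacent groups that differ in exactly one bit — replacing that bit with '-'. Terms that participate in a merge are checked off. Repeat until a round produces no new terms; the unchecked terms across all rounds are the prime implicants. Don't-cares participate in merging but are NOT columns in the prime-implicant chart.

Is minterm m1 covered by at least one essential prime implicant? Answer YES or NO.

[col 0] 0000*, 0001*, 0010*, 0011*, 0101*, 0110*, 0111*, 1000*, 1001*, 1010*, 1100*, 1101*
[col 1] -000*, -001*, -010*, -101*, 0-01*, 0-10*, 0-11*, 00-0*, 00-1*, 000-*, 001-*, 01-1*, 011-*, 1-00*, 1-01*, 10-0*, 100-*, 110-*
[col 2] --01, -0-0, -00-, 0--1, 0-1-, 00--, 1-0-
Prime implicants: --01, -0-0, -00-, 0--1, 0-1-, 00--, 1-0-
PI chart (minterm → PIs covering it):
  0 | -0-0,-00-,00--
  1 | --01,-00-,0--1,00--
  2 | -0-0,0-1-,00--
  5 | --01,0--1
  6 | 0-1-  (sole → essential)
  7 | 0--1,0-1-
  8 | -0-0,-00-,1-0-
  9 | --01,-00-,1-0-
  10 | -0-0  (sole → essential)
  12 | 1-0-  (sole → essential)
  13 | --01,1-0-
Essential prime implicants: -0-0, 0-1-, 1-0-

NO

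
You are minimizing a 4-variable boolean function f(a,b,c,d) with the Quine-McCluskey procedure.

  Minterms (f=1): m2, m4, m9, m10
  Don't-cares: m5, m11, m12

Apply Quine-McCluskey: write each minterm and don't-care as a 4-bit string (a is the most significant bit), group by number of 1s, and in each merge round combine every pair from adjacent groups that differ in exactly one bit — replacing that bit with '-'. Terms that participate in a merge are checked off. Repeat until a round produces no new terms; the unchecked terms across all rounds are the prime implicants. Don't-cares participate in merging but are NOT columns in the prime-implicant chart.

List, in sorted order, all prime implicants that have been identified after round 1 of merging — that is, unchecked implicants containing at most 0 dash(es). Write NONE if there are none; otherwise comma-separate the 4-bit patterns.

Round 0: 0010✓ 0100✓ 0101✓ 1001✓ 1010✓ 1011✓ 1100✓
Round 1: -010 -100 010- 10-1 101-
PIs = {-010, -100, 010-, 10-1, 101-}

NONE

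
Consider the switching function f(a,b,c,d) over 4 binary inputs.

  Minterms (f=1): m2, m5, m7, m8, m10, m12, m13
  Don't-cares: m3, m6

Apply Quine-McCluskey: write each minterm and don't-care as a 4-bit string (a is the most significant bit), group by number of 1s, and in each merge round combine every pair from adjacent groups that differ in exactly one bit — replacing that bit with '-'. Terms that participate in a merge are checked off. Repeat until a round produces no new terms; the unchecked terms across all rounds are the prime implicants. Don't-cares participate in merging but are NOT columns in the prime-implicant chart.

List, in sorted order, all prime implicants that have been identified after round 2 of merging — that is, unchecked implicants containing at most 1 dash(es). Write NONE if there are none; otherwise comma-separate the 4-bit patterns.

-010, -101, 01-1, 1-00, 10-0, 110-

Round 0: 0010✓ 0011✓ 0101✓ 0110✓ 0111✓ 1000✓ 1010✓ 1100✓ 1101✓
Round 1: -010 -101 0-10✓ 0-11✓ 001-✓ 01-1 011-✓ 1-00 10-0 110-
Round 2: 0-1-
PIs = {-010, -101, 0-1-, 01-1, 1-00, 10-0, 110-}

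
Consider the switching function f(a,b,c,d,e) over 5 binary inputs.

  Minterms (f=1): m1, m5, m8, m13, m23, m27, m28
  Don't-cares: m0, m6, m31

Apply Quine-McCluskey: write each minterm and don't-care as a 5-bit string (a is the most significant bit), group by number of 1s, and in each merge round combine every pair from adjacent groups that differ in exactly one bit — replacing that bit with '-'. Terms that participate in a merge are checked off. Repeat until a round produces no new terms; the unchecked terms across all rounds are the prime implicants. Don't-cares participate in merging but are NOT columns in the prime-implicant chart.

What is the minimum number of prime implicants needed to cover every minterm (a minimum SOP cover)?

6

Round 0: 00000✓ 00001✓ 00101✓ 00110 01000✓ 01101✓ 10111✓ 11011✓ 11100 11111✓
Round 1: 0-000 0-101 00-01 0000- 1-111 11-11
PIs = {0-000, 0-101, 00-01, 0000-, 00110, 1-111, 11-11, 11100}
Coverage chart:
  m1: 00-01,0000-
  m5: 0-101,00-01
  m8: 0-000 ←essential
  m13: 0-101 ←essential
  m23: 1-111 ←essential
  m27: 11-11 ←essential
  m28: 11100 ←essential
Essential: 0-000, 0-101, 1-111, 11-11, 11100
Petrick residual → 00-01
Min cover (6 terms): a'c'd'e' + a'cd'e + a'b'd'e + acde + abde + abcd'e'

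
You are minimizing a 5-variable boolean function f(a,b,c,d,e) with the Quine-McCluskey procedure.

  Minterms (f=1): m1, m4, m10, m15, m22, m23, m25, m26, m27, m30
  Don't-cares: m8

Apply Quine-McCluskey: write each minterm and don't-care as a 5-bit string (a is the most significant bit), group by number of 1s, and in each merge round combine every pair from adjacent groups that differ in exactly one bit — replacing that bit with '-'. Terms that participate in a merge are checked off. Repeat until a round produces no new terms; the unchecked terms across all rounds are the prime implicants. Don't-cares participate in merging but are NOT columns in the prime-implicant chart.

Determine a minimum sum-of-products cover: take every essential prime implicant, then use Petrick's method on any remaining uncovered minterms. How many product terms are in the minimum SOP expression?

7

Round 0: 00001 00100 01000✓ 01010✓ 01111 10110✓ 10111✓ 11001✓ 11010✓ 11011✓ 11110✓
Round 1: -1010 010-0 1-110 1011- 11-10 110-1 1101-
PIs = {-1010, 00001, 00100, 010-0, 01111, 1-110, 1011-, 11-10, 110-1, 1101-}
Coverage chart:
  m1: 00001 ←essential
  m4: 00100 ←essential
  m10: -1010,010-0
  m15: 01111 ←essential
  m22: 1-110,1011-
  m23: 1011- ←essential
  m25: 110-1 ←essential
  m26: -1010,11-10,1101-
  m27: 110-1,1101-
  m30: 1-110,11-10
Essential: 00001, 00100, 01111, 1011-, 110-1
Petrick residual → -1010, 1-110
Min cover (7 terms): bc'de' + a'b'c'd'e + a'b'cd'e' + a'bcde + acde' + ab'cd + abc'e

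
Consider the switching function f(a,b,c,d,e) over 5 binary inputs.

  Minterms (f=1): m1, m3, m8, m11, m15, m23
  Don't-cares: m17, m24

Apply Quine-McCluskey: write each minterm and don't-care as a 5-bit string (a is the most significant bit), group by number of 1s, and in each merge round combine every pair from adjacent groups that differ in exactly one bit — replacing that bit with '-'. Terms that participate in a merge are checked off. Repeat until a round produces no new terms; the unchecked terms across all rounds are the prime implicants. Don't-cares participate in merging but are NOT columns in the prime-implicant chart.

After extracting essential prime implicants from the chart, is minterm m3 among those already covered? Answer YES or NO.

NO

[col 0] 00001*, 00011*, 01000*, 01011*, 01111*, 10001*, 10111, 11000*
[col 1] -0001, -1000, 0-011, 000-1, 01-11
Prime implicants: -0001, -1000, 0-011, 000-1, 01-11, 10111
PI chart (minterm → PIs covering it):
  1 | -0001,000-1
  3 | 0-011,000-1
  8 | -1000  (sole → essential)
  11 | 0-011,01-11
  15 | 01-11  (sole → essential)
  23 | 10111  (sole → essential)
Essential prime implicants: -1000, 01-11, 10111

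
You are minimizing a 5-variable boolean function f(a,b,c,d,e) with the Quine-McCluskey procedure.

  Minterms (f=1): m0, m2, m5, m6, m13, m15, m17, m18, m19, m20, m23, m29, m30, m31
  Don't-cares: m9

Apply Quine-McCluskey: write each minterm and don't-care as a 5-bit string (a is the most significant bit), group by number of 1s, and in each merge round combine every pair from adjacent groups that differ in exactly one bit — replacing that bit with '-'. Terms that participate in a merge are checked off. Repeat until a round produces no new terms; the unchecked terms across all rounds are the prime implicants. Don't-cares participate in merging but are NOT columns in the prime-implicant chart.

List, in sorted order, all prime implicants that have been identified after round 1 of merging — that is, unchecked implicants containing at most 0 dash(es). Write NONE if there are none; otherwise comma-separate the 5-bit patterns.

size-2^0 implicants → 00000(✓)  00010(✓)  00101(✓)  00110(✓)  01001(✓)  01101(✓)  01111(✓)  10001(✓)  10010(✓)  10011(✓)  10100  10111(✓)  11101(✓)  11110(✓)  11111(✓)
size-2^1 implicants → -0010  -1101(✓)  -1111(✓)  0-101  00-10  000-0  01-01  011-1(✓)  1-111  10-11  100-1  1001-  111-1(✓)  1111-
size-2^2 implicants → -11-1
Unchecked terms (primes): -0010, -11-1, 0-101, 00-10, 000-0, 01-01, 1-111, 10-11, 100-1, 1001-, 10100, 1111-

10100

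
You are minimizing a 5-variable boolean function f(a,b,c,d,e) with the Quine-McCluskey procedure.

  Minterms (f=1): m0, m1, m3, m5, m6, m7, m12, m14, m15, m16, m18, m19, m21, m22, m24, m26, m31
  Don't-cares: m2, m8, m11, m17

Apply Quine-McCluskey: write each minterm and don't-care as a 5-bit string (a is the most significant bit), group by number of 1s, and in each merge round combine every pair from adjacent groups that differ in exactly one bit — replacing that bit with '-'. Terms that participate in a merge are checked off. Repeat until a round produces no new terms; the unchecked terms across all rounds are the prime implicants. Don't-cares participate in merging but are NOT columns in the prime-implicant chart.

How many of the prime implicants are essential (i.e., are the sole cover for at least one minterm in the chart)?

size-2^0 implicants → 00000(✓)  00001(✓)  00010(✓)  00011(✓)  00101(✓)  00110(✓)  00111(✓)  01000(✓)  01011(✓)  01100(✓)  01110(✓)  01111(✓)  10000(✓)  10001(✓)  10010(✓)  10011(✓)  10101(✓)  10110(✓)  11000(✓)  11010(✓)  11111(✓)
size-2^1 implicants → -0000(✓)  -0001(✓)  -0010(✓)  -0011(✓)  -0101(✓)  -0110(✓)  -1000(✓)  -1111  0-000(✓)  0-011(✓)  0-110(✓)  0-111(✓)  00-01(✓)  00-10(✓)  00-11(✓)  000-0(✓)  000-1(✓)  0000-(✓)  0001-(✓)  001-1(✓)  0011-(✓)  01-00  01-11(✓)  011-0  0111-(✓)  1-000(✓)  1-010(✓)  10-01(✓)  10-10(✓)  100-0(✓)  100-1(✓)  1000-(✓)  1001-(✓)  110-0(✓)
size-2^2 implicants → --000  -0-01  -0-10  -00-0(✓)  -00-1(✓)  -000-(✓)  -001-(✓)  0--11  0-11-  00--1  00-1-  000--(✓)  1-0-0  100--(✓)
size-2^3 implicants → -00--
Unchecked terms (primes): --000, -0-01, -0-10, -00--, -1111, 0--11, 0-11-, 00--1, 00-1-, 01-00, 011-0, 1-0-0
Minterm coverage:
  m0 ⊆ --000,-00--
  m1 ⊆ -0-01,-00--,00--1
  m3 ⊆ -00--,0--11,00--1,00-1-
  m5 ⊆ -0-01,00--1
  m6 ⊆ -0-10,0-11-,00-1-
  m7 ⊆ 0--11,0-11-,00--1,00-1-
  m12 ⊆ 01-00,011-0
  m14 ⊆ 0-11-,011-0
  m15 ⊆ -1111,0--11,0-11-
  m16 ⊆ --000,-00--,1-0-0
  m18 ⊆ -0-10,-00--,1-0-0
  m19 ⊆ -00-- [E]
  m21 ⊆ -0-01 [E]
  m22 ⊆ -0-10 [E]
  m24 ⊆ --000,1-0-0
  m26 ⊆ 1-0-0 [E]
  m31 ⊆ -1111 [E]
E = {-0-01, -0-10, -00--, -1111, 1-0-0}

5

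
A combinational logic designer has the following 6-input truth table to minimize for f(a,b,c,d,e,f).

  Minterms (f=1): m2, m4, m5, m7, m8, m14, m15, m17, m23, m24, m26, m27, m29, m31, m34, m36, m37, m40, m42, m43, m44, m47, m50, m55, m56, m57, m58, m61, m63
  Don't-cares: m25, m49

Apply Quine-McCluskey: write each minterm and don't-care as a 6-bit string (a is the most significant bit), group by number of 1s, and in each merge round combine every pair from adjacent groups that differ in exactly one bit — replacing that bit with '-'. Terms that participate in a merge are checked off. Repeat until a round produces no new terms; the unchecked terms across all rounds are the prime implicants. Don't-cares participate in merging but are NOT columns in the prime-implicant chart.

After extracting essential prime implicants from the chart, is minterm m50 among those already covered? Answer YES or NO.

YES

size-2^0 implicants → 000010(✓)  000100(✓)  000101(✓)  000111(✓)  001000(✓)  001110(✓)  001111(✓)  010001(✓)  010111(✓)  011000(✓)  011001(✓)  011010(✓)  011011(✓)  011101(✓)  011111(✓)  100010(✓)  100100(✓)  100101(✓)  101000(✓)  101010(✓)  101011(✓)  101100(✓)  101111(✓)  110001(✓)  110010(✓)  110111(✓)  111000(✓)  111001(✓)  111010(✓)  111101(✓)  111111(✓)
size-2^1 implicants → -00010  -00100(✓)  -00101(✓)  -01000(✓)  -01111(✓)  -10001(✓)  -10111(✓)  -11000(✓)  -11001(✓)  -11010(✓)  -11101(✓)  -11111(✓)  0-0111(✓)  0-1000(✓)  0-1111(✓)  00-111(✓)  0001-1  00010-(✓)  00111-  01-001(✓)  01-111(✓)  011-01(✓)  011-11(✓)  0110-0(✓)  0110-1(✓)  01100-(✓)  01101-(✓)  0111-1(✓)  1-0010(✓)  1-1000(✓)  1-1010(✓)  1-1111(✓)  10-010(✓)  10-100  10010-(✓)  101-00  101-11  1010-0(✓)  10101-  11-001(✓)  11-010(✓)  11-111(✓)  111-01(✓)  1110-0(✓)  11100-(✓)  1111-1(✓)
size-2^2 implicants → --1000  --1111  -0010-  -1-001  -1-111  -11-01  -110-0  -1100-  -111-1  0--111  011--1  0110--  1--010  1-10-0
Unchecked terms (primes): --1000, --1111, -00010, -0010-, -1-001, -1-111, -11-01, -110-0, -1100-, -111-1, 0--111, 0001-1, 00111-, 011--1, 0110--, 1--010, 1-10-0, 10-100, 101-00, 101-11, 10101-
Minterm coverage:
  m2 ⊆ -00010 [E]
  m4 ⊆ -0010- [E]
  m5 ⊆ -0010-,0001-1
  m7 ⊆ 0--111,0001-1
  m8 ⊆ --1000 [E]
  m14 ⊆ 00111- [E]
  m15 ⊆ --1111,0--111,00111-
  m17 ⊆ -1-001 [E]
  m23 ⊆ -1-111,0--111
  m24 ⊆ --1000,-110-0,-1100-,0110--
  m26 ⊆ -110-0,0110--
  m27 ⊆ 011--1,0110--
  m29 ⊆ -11-01,-111-1,011--1
  m31 ⊆ --1111,-1-111,-111-1,0--111,011--1
  m34 ⊆ -00010,1--010
  m36 ⊆ -0010-,10-100
  m37 ⊆ -0010- [E]
  m40 ⊆ --1000,1-10-0,101-00
  m42 ⊆ 1--010,1-10-0,10101-
  m43 ⊆ 101-11,10101-
  m44 ⊆ 10-100,101-00
  m47 ⊆ --1111,101-11
  m50 ⊆ 1--010 [E]
  m55 ⊆ -1-111 [E]
  m56 ⊆ --1000,-110-0,-1100-,1-10-0
  m57 ⊆ -1-001,-11-01,-1100-
  m58 ⊆ -110-0,1--010,1-10-0
  m61 ⊆ -11-01,-111-1
  m63 ⊆ --1111,-1-111,-111-1
E = {--1000, -00010, -0010-, -1-001, -1-111, 00111-, 1--010}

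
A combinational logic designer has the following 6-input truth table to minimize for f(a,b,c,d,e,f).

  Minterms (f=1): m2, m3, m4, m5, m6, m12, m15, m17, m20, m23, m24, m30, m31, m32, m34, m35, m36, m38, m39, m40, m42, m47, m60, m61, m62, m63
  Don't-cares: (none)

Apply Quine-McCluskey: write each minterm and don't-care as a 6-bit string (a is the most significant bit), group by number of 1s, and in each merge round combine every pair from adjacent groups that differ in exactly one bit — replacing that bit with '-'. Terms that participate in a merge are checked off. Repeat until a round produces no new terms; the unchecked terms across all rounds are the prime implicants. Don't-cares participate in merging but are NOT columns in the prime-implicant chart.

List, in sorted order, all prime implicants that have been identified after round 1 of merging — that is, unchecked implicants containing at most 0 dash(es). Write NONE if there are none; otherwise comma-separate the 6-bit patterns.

010001, 011000

Round 0: 000010✓ 000011✓ 000100✓ 000101✓ 000110✓ 001100✓ 001111✓ 010001 010100✓ 010111✓ 011000 011110✓ 011111✓ 100000✓ 100010✓ 100011✓ 100100✓ 100110✓ 100111✓ 101000✓ 101010✓ 101111✓ 111100✓ 111101✓ 111110✓ 111111✓
Round 1: -00010✓ -00011✓ -00100✓ -00110✓ -01111✓ -11110✓ -11111✓ 0-0100 0-1111✓ 00-100 000-10✓ 00001-✓ 0001-0✓ 00010- 01-111 01111-✓ 1-1111✓ 10-000✓ 10-010✓ 10-111 100-00✓ 100-10✓ 100-11✓ 1000-0✓ 10001-✓ 1001-0✓ 10011-✓ 1010-0✓ 1111-0✓ 1111-1✓ 11110-✓ 11111-✓
Round 2: --1111 -00-10 -0001- -001-0 -1111- 10-0-0 100--0 100-1- 1111--
PIs = {--1111, -00-10, -0001-, -001-0, -1111-, 0-0100, 00-100, 00010-, 01-111, 010001, 011000, 10-0-0, 10-111, 100--0, 100-1-, 1111--}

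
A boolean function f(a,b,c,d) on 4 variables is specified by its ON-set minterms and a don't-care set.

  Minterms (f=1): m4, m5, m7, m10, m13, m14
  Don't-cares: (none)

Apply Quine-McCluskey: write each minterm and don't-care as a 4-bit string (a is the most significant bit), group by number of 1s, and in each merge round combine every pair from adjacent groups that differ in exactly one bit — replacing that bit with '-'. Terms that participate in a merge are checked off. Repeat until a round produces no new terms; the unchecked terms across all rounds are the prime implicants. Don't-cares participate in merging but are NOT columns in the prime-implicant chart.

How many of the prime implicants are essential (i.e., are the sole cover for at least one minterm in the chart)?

Round 0: 0100✓ 0101✓ 0111✓ 1010✓ 1101✓ 1110✓
Round 1: -101 01-1 010- 1-10
PIs = {-101, 01-1, 010-, 1-10}
Coverage chart:
  m4: 010- ←essential
  m5: -101,01-1,010-
  m7: 01-1 ←essential
  m10: 1-10 ←essential
  m13: -101 ←essential
  m14: 1-10 ←essential
Essential: -101, 01-1, 010-, 1-10

4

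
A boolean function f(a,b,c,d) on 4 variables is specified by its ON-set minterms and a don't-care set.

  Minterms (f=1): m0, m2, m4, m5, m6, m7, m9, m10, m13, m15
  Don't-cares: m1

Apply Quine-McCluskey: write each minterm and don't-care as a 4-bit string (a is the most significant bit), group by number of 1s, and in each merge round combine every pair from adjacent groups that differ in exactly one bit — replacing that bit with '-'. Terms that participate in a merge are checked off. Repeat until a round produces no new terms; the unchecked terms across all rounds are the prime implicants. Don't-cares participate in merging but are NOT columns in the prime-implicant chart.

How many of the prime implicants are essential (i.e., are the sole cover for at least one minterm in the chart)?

3

[col 0] 0000*, 0001*, 0010*, 0100*, 0101*, 0110*, 0111*, 1001*, 1010*, 1101*, 1111*
[col 1] -001*, -010, -101*, -111*, 0-00*, 0-01*, 0-10*, 00-0*, 000-*, 01-0*, 01-1*, 010-*, 011-*, 1-01*, 11-1*
[col 2] --01, -1-1, 0--0, 0-0-, 01--
Prime implicants: --01, -010, -1-1, 0--0, 0-0-, 01--
PI chart (minterm → PIs covering it):
  0 | 0--0,0-0-
  2 | -010,0--0
  4 | 0--0,0-0-,01--
  5 | --01,-1-1,0-0-,01--
  6 | 0--0,01--
  7 | -1-1,01--
  9 | --01  (sole → essential)
  10 | -010  (sole → essential)
  13 | --01,-1-1
  15 | -1-1  (sole → essential)
Essential prime implicants: --01, -010, -1-1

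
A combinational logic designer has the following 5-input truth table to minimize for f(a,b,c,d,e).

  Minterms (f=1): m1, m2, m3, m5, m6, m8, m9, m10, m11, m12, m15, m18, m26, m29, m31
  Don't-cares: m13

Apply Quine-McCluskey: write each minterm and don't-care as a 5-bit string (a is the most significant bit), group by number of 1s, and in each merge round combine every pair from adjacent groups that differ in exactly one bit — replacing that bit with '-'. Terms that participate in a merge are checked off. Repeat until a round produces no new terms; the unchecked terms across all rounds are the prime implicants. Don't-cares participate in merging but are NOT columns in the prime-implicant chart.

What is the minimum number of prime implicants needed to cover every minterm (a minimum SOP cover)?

Round 0: 00001✓ 00010✓ 00011✓ 00101✓ 00110✓ 01000✓ 01001✓ 01010✓ 01011✓ 01100✓ 01101✓ 01111✓ 10010✓ 11010✓ 11101✓ 11111✓
Round 1: -0010✓ -1010✓ -1101✓ -1111✓ 0-001✓ 0-010✓ 0-011✓ 0-101✓ 00-01✓ 00-10 000-1✓ 0001-✓ 01-00✓ 01-01✓ 01-11✓ 010-0✓ 010-1✓ 0100-✓ 0101-✓ 011-1✓ 0110-✓ 1-010✓ 111-1✓
Round 2: --010 -11-1 0--01 0-0-1 0-01- 01--1 01-0- 010--
PIs = {--010, -11-1, 0--01, 0-0-1, 0-01-, 00-10, 01--1, 01-0-, 010--}
Coverage chart:
  m1: 0--01,0-0-1
  m2: --010,0-01-,00-10
  m3: 0-0-1,0-01-
  m5: 0--01 ←essential
  m6: 00-10 ←essential
  m8: 01-0-,010--
  m9: 0--01,0-0-1,01--1,01-0-,010--
  m10: --010,0-01-,010--
  m11: 0-0-1,0-01-,01--1,010--
  m12: 01-0- ←essential
  m15: -11-1,01--1
  m18: --010 ←essential
  m26: --010 ←essential
  m29: -11-1 ←essential
  m31: -11-1 ←essential
Essential: --010, -11-1, 0--01, 00-10, 01-0-
Petrick residual → 0-0-1
Min cover (6 terms): c'de' + bce + a'd'e + a'c'e + a'b'de' + a'bd'

6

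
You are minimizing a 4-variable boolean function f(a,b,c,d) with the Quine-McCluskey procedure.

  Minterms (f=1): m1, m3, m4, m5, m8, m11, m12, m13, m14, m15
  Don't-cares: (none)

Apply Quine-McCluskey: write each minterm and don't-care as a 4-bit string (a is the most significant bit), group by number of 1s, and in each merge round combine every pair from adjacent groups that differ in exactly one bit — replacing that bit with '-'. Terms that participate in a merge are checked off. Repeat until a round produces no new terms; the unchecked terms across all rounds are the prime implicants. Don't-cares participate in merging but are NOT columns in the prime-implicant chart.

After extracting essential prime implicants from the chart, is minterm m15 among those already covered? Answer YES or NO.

Round 0: 0001✓ 0011✓ 0100✓ 0101✓ 1000✓ 1011✓ 1100✓ 1101✓ 1110✓ 1111✓
Round 1: -011 -100✓ -101✓ 0-01 00-1 010-✓ 1-00 1-11 11-0✓ 11-1✓ 110-✓ 111-✓
Round 2: -10- 11--
PIs = {-011, -10-, 0-01, 00-1, 1-00, 1-11, 11--}
Coverage chart:
  m1: 0-01,00-1
  m3: -011,00-1
  m4: -10- ←essential
  m5: -10-,0-01
  m8: 1-00 ←essential
  m11: -011,1-11
  m12: -10-,1-00,11--
  m13: -10-,11--
  m14: 11-- ←essential
  m15: 1-11,11--
Essential: -10-, 1-00, 11--

YES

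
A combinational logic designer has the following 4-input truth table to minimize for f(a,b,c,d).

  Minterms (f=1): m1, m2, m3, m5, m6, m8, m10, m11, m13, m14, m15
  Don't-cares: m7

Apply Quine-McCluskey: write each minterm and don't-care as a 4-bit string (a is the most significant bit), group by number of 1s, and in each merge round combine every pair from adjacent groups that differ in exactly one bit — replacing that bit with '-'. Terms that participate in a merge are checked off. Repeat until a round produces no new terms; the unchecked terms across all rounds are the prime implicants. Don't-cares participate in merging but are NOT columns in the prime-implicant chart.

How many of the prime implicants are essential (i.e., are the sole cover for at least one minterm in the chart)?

Round 0: 0001✓ 0010✓ 0011✓ 0101✓ 0110✓ 0111✓ 1000✓ 1010✓ 1011✓ 1101✓ 1110✓ 1111✓
Round 1: -010✓ -011✓ -101✓ -110✓ -111✓ 0-01✓ 0-10✓ 0-11✓ 00-1✓ 001-✓ 01-1✓ 011-✓ 1-10✓ 1-11✓ 10-0 101-✓ 11-1✓ 111-✓
Round 2: --10✓ --11✓ -01-✓ -1-1 -11-✓ 0--1 0-1-✓ 1-1-✓
Round 3: --1-
PIs = {--1-, -1-1, 0--1, 10-0}
Coverage chart:
  m1: 0--1 ←essential
  m2: --1- ←essential
  m3: --1-,0--1
  m5: -1-1,0--1
  m6: --1- ←essential
  m8: 10-0 ←essential
  m10: --1-,10-0
  m11: --1- ←essential
  m13: -1-1 ←essential
  m14: --1- ←essential
  m15: --1-,-1-1
Essential: --1-, -1-1, 0--1, 10-0

4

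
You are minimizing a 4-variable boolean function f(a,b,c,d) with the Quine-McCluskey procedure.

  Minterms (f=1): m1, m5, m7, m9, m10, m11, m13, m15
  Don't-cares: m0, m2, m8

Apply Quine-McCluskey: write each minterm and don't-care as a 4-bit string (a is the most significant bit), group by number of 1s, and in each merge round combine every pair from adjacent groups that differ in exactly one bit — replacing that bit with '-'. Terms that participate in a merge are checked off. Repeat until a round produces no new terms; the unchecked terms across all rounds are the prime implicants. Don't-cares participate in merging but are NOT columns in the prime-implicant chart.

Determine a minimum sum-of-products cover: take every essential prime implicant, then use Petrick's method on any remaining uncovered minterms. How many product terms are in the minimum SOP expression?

[col 0] 0000*, 0001*, 0010*, 0101*, 0111*, 1000*, 1001*, 1010*, 1011*, 1101*, 1111*
[col 1] -000*, -001*, -010*, -101*, -111*, 0-01*, 00-0*, 000-*, 01-1*, 1-01*, 1-11*, 10-0*, 10-1*, 100-*, 101-*, 11-1*
[col 2] --01, -0-0, -00-, -1-1, 1--1, 10--
Prime implicants: --01, -0-0, -00-, -1-1, 1--1, 10--
PI chart (minterm → PIs covering it):
  1 | --01,-00-
  5 | --01,-1-1
  7 | -1-1  (sole → essential)
  9 | --01,-00-,1--1,10--
  10 | -0-0,10--
  11 | 1--1,10--
  13 | --01,-1-1,1--1
  15 | -1-1,1--1
Essential prime implicants: -1-1
Petrick residual → --01, 10--
Minimum SOP uses 3 PIs: c'd + bd + ab'

3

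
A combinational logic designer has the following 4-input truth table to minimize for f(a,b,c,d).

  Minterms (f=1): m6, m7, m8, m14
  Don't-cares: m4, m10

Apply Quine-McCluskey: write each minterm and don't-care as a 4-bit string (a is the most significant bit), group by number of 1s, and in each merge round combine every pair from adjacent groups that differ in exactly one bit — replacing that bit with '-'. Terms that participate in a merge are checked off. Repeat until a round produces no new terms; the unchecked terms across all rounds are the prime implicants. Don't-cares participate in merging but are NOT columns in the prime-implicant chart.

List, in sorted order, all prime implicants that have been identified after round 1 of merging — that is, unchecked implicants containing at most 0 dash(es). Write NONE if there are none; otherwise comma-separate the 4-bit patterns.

Round 0: 0100✓ 0110✓ 0111✓ 1000✓ 1010✓ 1110✓
Round 1: -110 01-0 011- 1-10 10-0
PIs = {-110, 01-0, 011-, 1-10, 10-0}

NONE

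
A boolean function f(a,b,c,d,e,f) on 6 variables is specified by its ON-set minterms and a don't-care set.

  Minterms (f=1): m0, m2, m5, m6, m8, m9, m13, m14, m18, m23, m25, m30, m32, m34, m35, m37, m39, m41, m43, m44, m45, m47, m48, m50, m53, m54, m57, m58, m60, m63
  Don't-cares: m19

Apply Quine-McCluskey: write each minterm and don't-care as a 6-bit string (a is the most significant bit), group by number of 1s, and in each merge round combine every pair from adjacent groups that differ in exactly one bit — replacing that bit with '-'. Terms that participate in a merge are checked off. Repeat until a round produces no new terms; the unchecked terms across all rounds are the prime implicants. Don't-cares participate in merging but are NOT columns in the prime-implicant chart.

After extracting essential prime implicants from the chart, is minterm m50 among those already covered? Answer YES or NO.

Round 0: 000000✓ 000010✓ 000101✓ 000110✓ 001000✓ 001001✓ 001101✓ 001110✓ 010010✓ 010011✓ 010111✓ 011001✓ 011110✓ 100000✓ 100010✓ 100011✓ 100101✓ 100111✓ 101001✓ 101011✓ 101100✓ 101101✓ 101111✓ 110000✓ 110010✓ 110101✓ 110110✓ 111001✓ 111010✓ 111100✓ 111111✓
Round 1: -00000✓ -00010✓ -00101✓ -01001✓ -01101✓ -10010✓ -11001✓ 0-0010✓ 0-1001✓ 0-1110 00-000 00-101✓ 00-110 000-10 0000-0✓ 001-01✓ 00100- 010-11 01001- 1-0000✓ 1-0010✓ 1-0101 1-1001✓ 1-1100 1-1111 10-011✓ 10-101✓ 10-111✓ 100-11✓ 1000-0✓ 10001- 1001-1✓ 101-01✓ 101-11✓ 1010-1✓ 1011-1✓ 10110- 11-010 110-10 1100-0✓
Round 2: --0010 --1001 -0-101 -000-0 -01-01 1-00-0 10--11 10-1-1 101--1
PIs = {--0010, --1001, -0-101, -000-0, -01-01, 0-1110, 00-000, 00-110, 000-10, 00100-, 010-11, 01001-, 1-00-0, 1-0101, 1-1100, 1-1111, 10--11, 10-1-1, 10001-, 101--1, 10110-, 11-010, 110-10}
Coverage chart:
  m0: -000-0,00-000
  m2: --0010,-000-0,000-10
  m5: -0-101 ←essential
  m6: 00-110,000-10
  m8: 00-000,00100-
  m9: --1001,-01-01,00100-
  m13: -0-101,-01-01
  m14: 0-1110,00-110
  m18: --0010,01001-
  m23: 010-11 ←essential
  m25: --1001 ←essential
  m30: 0-1110 ←essential
  m32: -000-0,1-00-0
  m34: --0010,-000-0,1-00-0,10001-
  m35: 10--11,10001-
  m37: -0-101,1-0101,10-1-1
  m39: 10--11,10-1-1
  m41: --1001,-01-01,101--1
  m43: 10--11,101--1
  m44: 1-1100,10110-
  m45: -0-101,-01-01,10-1-1,101--1,10110-
  m47: 1-1111,10--11,10-1-1,101--1
  m48: 1-00-0 ←essential
  m50: --0010,1-00-0,11-010,110-10
  m53: 1-0101 ←essential
  m54: 110-10 ←essential
  m57: --1001 ←essential
  m58: 11-010 ←essential
  m60: 1-1100 ←essential
  m63: 1-1111 ←essential
Essential: --1001, -0-101, 0-1110, 010-11, 1-00-0, 1-0101, 1-1100, 1-1111, 11-010, 110-10

YES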